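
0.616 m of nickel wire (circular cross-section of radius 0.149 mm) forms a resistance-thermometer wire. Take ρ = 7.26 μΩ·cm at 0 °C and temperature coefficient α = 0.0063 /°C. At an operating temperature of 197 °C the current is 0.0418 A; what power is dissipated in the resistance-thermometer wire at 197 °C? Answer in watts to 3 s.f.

ρ = 7.26 μΩ·cm = 7.26×10^-8 Ω·m
A = πr² = π(1.4900e-04 m)² = 6.975e-08 m²
R₍0₎ = ρL/A = (7.26×10^-8)(0.616)/(6.975e-08) = 0.6412 Ω
R₍197₎ = R₍0₎(1 + αΔT) = 0.6412 × (1 + 0.0063×197) = 1.437 Ω
P = I²R = (0.0418)² × 1.437 = 0.00251 W

0.00251 W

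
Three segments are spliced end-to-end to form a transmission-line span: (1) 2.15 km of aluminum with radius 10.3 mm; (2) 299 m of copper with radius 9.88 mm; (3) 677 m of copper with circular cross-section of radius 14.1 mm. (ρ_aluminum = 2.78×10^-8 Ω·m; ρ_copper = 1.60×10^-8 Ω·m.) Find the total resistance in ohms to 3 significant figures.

Seg 1: A = πr² = π(1.0300e-02 m)² = 3.333e-04 m²
R_1 = (2.78×10^-8)(2150)/(3.333e-04) = 0.1793 Ω
Seg 2: A = πr² = π(9.8800e-03 m)² = 3.067e-04 m²
R_2 = (1.60×10^-8)(299)/(3.067e-04) = 0.0156 Ω
Seg 3: A = πr² = π(1.4100e-02 m)² = 6.246e-04 m²
R_3 = (1.60×10^-8)(677)/(6.246e-04) = 0.01734 Ω
R_total = R_1 + R_2 + R_3 = 0.212 Ω

0.212 Ω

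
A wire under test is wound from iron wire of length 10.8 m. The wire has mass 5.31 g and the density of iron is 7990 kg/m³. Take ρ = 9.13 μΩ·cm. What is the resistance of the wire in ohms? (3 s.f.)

ρ = 9.13 μΩ·cm = 9.13×10^-8 Ω·m
A = m/(density·L) = 0.00531/(7990×10.8) = 6.1535e-08 m²
R = ρL/A = (9.13×10^-8)(10.8)/(6.1535e-08) = 16.0 Ω

16.0 Ω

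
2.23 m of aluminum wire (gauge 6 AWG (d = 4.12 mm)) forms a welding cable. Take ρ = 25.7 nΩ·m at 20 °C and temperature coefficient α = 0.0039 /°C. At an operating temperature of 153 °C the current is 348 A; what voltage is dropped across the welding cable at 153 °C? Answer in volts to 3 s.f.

2.27 V

ρ = 25.7 nΩ·m = 2.57×10^-8 Ω·m
A = π(4.12/2 mm)² = π(2.0600e-03 m)² = 1.333e-05 m²
R₍20₎ = ρL/A = (2.57×10^-8)(2.23)/(1.333e-05) = 0.004299 Ω
R₍153₎ = R₍20₎(1 + αΔT) = 0.004299 × (1 + 0.0039×133) = 0.006529 Ω
V = IR = 348 × 0.006529 = 2.27 V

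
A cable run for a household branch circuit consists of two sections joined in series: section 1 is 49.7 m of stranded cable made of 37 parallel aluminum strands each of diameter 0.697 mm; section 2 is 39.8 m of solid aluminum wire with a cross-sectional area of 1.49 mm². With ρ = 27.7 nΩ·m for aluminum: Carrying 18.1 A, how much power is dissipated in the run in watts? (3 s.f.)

ρ = 27.7 nΩ·m = 2.77×10^-8 Ω·m
Section 1: A_strand = π(3.4850e-04)² = 3.816e-07 m²; R₁ = ρL/(N·A_s) = (2.77×10^-8)(49.7)/(37×3.816e-07) = 0.09752 Ω
Section 2: A = 1.49 mm² = 1.490e-06 m²
R₂ = (2.77×10^-8)(39.8)/(1.490e-06) = 0.7399 Ω
R = R₁ + R₂ = 0.8374 Ω
P = I²R = (18.1)² × 0.8374 = 274 W

274 W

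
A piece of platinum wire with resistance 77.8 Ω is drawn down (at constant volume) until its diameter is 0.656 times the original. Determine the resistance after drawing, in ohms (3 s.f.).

420 Ω

Volume constant ⇒ L' = L/r² with r = 0.656. R' = ρL'/A' = ρ(L/r²)/(πr²d₀²/4) = R/r⁴.
R' = 5.4 × 77.8 = 420 Ω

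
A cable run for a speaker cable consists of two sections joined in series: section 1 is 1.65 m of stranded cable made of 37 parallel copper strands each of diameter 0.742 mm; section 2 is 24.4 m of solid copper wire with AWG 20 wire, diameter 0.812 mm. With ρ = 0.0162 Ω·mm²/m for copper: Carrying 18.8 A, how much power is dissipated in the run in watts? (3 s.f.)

ρ = 0.0162 Ω·mm²/m = 1.62×10^-8 Ω·m
Section 1: A_strand = π(3.7100e-04)² = 4.324e-07 m²; R₁ = ρL/(N·A_s) = (1.62×10^-8)(1.65)/(37×4.324e-07) = 0.001671 Ω
Section 2: A = π(0.812/2 mm)² = π(4.0600e-04 m)² = 5.178e-07 m²
R₂ = (1.62×10^-8)(24.4)/(5.178e-07) = 0.7633 Ω
R = R₁ + R₂ = 0.765 Ω
P = I²R = (18.8)² × 0.765 = 270 W

270 W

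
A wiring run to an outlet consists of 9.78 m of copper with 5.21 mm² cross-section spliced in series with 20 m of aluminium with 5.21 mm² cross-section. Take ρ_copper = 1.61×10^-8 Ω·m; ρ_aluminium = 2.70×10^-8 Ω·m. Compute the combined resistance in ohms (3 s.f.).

0.134 Ω

Segment 1: A = 5.21 mm² = 5.210e-06 m²
R₁ = ρL/A = (1.61×10^-8)(9.78)/(5.210e-06) = 0.03022 Ω
R₂ = (2.70×10^-8)(20)/(5.210e-06) = 0.1036 Ω
R = R₁ + R₂ = 0.134 Ω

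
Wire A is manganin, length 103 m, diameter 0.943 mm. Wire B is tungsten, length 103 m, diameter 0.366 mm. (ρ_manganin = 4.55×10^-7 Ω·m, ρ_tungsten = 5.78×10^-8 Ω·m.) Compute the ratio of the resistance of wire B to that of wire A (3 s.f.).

0.843

R ∝ ρL/d², so R_B/R_A = (ρ_B/ρ_A) × (d_A/d_B)²
= (5.78×10^-8/4.55×10^-7) × (0.943/0.366)² = 0.843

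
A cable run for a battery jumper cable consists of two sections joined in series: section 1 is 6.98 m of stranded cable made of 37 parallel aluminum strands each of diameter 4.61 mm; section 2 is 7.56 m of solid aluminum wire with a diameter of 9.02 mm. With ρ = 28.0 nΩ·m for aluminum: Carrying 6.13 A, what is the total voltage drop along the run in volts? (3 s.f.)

ρ = 28.0 nΩ·m = 2.80×10^-8 Ω·m
Section 1: A_strand = π(2.3050e-03)² = 1.669e-05 m²; R₁ = ρL/(N·A_s) = (2.80×10^-8)(6.98)/(37×1.669e-05) = 3.165×10^-4 Ω
Section 2: A = π(d/2)² = π(4.5100e-03 m)² = 6.390e-05 m²
R₂ = (2.80×10^-8)(7.56)/(6.390e-05) = 0.003313 Ω
R = R₁ + R₂ = 0.003629 Ω
V = IR = 6.13 × 0.003629 = 0.0222 V

0.0222 V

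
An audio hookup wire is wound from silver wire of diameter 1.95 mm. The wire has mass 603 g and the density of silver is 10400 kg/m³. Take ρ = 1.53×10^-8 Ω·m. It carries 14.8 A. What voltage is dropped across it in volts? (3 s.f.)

1.47 V

A = π(d/2)² = π(9.7500e-04 m)² = 2.9865e-06 m²
L = m/(density·A) = 0.603/(10400×2.9865e-06) = 19.41 m
R = ρL/A = (1.53×10^-8)(19.41)/(2.9865e-06) = 0.09946 Ω
V = IR = 14.8 × 0.09946 = 1.47 V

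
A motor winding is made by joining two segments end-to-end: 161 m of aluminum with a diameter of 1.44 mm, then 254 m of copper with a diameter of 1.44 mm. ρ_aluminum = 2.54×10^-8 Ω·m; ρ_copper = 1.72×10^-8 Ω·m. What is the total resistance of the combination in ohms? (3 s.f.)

Segment 1: A = π(d/2)² = π(7.2000e-04 m)² = 1.629e-06 m²
R₁ = ρL/A = (2.54×10^-8)(161)/(1.629e-06) = 2.511 Ω
R₂ = (1.72×10^-8)(254)/(1.629e-06) = 2.683 Ω
R = R₁ + R₂ = 5.19 Ω

5.19 Ω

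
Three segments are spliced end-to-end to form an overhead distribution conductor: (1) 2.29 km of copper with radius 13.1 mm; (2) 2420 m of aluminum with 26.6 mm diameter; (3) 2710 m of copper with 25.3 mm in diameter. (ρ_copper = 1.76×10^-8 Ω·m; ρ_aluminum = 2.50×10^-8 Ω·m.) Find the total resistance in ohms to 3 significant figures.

Seg 1: A = πr² = π(1.3100e-02 m)² = 5.391e-04 m²
R_1 = (1.76×10^-8)(2290)/(5.391e-04) = 0.07476 Ω
Seg 2: A = π(d/2)² = π(1.3300e-02 m)² = 5.557e-04 m²
R_2 = (2.50×10^-8)(2420)/(5.557e-04) = 0.1089 Ω
Seg 3: A = π(d/2)² = π(1.2650e-02 m)² = 5.027e-04 m²
R_3 = (1.76×10^-8)(2710)/(5.027e-04) = 0.09487 Ω
R_total = R_1 + R_2 + R_3 = 0.279 Ω

0.279 Ω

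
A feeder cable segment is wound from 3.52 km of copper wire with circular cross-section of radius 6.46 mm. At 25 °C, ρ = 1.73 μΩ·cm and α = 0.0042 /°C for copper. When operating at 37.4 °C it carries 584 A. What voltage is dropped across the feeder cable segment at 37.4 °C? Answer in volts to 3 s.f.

285 V

ρ = 1.73 μΩ·cm = 1.73×10^-8 Ω·m
A = πr² = π(6.4600e-03 m)² = 1.311e-04 m²
R₍25₎ = ρL/A = (1.73×10^-8)(3520)/(1.311e-04) = 0.4645 Ω
R₍37.4₎ = R₍25₎(1 + αΔT) = 0.4645 × (1 + 0.0042×12.4) = 0.4887 Ω
V = IR = 584 × 0.4887 = 285 V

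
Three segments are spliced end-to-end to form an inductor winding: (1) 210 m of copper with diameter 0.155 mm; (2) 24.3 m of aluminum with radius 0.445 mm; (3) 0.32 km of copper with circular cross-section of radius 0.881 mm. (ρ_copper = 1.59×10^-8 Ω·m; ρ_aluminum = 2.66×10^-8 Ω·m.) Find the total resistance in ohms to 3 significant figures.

Seg 1: A = π(d/2)² = π(7.7500e-05 m)² = 1.887e-08 m²
R_1 = (1.59×10^-8)(210)/(1.887e-08) = 177 Ω
Seg 2: A = πr² = π(4.4500e-04 m)² = 6.221e-07 m²
R_2 = (2.66×10^-8)(24.3)/(6.221e-07) = 1.039 Ω
Seg 3: A = πr² = π(8.8100e-04 m)² = 2.438e-06 m²
R_3 = (1.59×10^-8)(320)/(2.438e-06) = 2.087 Ω
R_total = R_1 + R_2 + R_3 = 180 Ω

180 Ω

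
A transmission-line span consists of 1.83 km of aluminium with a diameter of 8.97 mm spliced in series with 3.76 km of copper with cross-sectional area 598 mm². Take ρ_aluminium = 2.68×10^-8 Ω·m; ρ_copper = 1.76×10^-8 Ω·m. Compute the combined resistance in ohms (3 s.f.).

0.887 Ω

Segment 1: A = π(d/2)² = π(4.4850e-03 m)² = 6.319e-05 m²
R₁ = ρL/A = (2.68×10^-8)(1830)/(6.319e-05) = 0.7761 Ω
Segment 2: A = 598 mm² = 5.980e-04 m²
R₂ = (1.76×10^-8)(3760)/(5.980e-04) = 0.1107 Ω
R = R₁ + R₂ = 0.887 Ω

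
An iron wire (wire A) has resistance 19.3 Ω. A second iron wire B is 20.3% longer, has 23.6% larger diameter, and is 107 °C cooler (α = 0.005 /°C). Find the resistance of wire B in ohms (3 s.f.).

R ∝ ρL/d² with ρ ∝ (1+αΔT), so R_B/R_A = (1 + 20.3/100) × (1 + 23.6/100)⁻² × (1 − 0.005×107)
= 1.203 × 0.6546 × 0.465 = 0.3662
R_B = 0.3662 × 19.3 = 7.07 Ω

7.07 Ω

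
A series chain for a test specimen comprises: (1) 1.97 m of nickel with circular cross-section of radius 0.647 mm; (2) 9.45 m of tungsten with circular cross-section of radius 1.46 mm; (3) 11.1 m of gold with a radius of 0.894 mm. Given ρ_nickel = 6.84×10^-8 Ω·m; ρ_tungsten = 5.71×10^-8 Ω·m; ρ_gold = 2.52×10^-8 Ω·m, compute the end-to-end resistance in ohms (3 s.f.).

Seg 1: A = πr² = π(6.4700e-04 m)² = 1.315e-06 m²
R_1 = (6.84×10^-8)(1.97)/(1.315e-06) = 0.1025 Ω
Seg 2: A = πr² = π(1.4600e-03 m)² = 6.697e-06 m²
R_2 = (5.71×10^-8)(9.45)/(6.697e-06) = 0.08058 Ω
Seg 3: A = πr² = π(8.9400e-04 m)² = 2.511e-06 m²
R_3 = (2.52×10^-8)(11.1)/(2.511e-06) = 0.1114 Ω
R_total = R_1 + R_2 + R_3 = 0.294 Ω

0.294 Ω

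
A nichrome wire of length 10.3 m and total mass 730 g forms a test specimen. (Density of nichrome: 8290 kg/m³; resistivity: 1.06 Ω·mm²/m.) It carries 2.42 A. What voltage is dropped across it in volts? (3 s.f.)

ρ = 1.06 Ω·mm²/m = 1.06×10^-6 Ω·m
A = m/(density·L) = 0.73/(8290×10.3) = 8.5493e-06 m²
R = ρL/A = (1.06×10^-6)(10.3)/(8.5493e-06) = 1.277 Ω
V = IR = 2.42 × 1.277 = 3.09 V

3.09 V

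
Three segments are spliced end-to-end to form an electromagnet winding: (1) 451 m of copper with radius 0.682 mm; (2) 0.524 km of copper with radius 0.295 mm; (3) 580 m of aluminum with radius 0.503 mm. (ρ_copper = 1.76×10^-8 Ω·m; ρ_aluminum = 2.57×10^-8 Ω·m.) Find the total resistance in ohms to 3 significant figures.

Seg 1: A = πr² = π(6.8200e-04 m)² = 1.461e-06 m²
R_1 = (1.76×10^-8)(451)/(1.461e-06) = 5.432 Ω
Seg 2: A = πr² = π(2.9500e-04 m)² = 2.734e-07 m²
R_2 = (1.76×10^-8)(524)/(2.734e-07) = 33.73 Ω
Seg 3: A = πr² = π(5.0300e-04 m)² = 7.949e-07 m²
R_3 = (2.57×10^-8)(580)/(7.949e-07) = 18.75 Ω
R_total = R_1 + R_2 + R_3 = 57.9 Ω

57.9 Ω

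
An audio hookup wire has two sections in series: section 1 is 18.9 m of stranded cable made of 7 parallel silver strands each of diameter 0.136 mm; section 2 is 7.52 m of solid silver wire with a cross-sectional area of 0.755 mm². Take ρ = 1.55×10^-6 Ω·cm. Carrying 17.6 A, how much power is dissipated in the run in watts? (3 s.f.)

ρ = 1.55×10^-6 Ω·cm = 1.55×10^-8 Ω·m
Section 1: A_strand = π(6.8000e-05)² = 1.453e-08 m²; R₁ = ρL/(N·A_s) = (1.55×10^-8)(18.9)/(7×1.453e-08) = 2.881 Ω
Section 2: A = 0.755 mm² = 7.550e-07 m²
R₂ = (1.55×10^-8)(7.52)/(7.550e-07) = 0.1544 Ω
R = R₁ + R₂ = 3.035 Ω
P = I²R = (17.6)² × 3.035 = 940 W

940 W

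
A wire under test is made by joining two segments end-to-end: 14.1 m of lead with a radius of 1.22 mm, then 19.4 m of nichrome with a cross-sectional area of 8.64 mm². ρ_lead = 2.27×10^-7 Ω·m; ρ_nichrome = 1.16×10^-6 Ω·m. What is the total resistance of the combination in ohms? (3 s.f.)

3.29 Ω

Segment 1: A = πr² = π(1.2200e-03 m)² = 4.676e-06 m²
R₁ = ρL/A = (2.27×10^-7)(14.1)/(4.676e-06) = 0.6845 Ω
Segment 2: A = 8.64 mm² = 8.640e-06 m²
R₂ = (1.16×10^-6)(19.4)/(8.640e-06) = 2.605 Ω
R = R₁ + R₂ = 3.29 Ω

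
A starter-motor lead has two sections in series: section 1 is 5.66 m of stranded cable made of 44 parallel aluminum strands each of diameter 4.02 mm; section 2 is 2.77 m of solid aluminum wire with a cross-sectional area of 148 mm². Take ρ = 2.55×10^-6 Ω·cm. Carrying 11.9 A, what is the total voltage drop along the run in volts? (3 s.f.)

ρ = 2.55×10^-6 Ω·cm = 2.55×10^-8 Ω·m
Section 1: A_strand = π(2.0100e-03)² = 1.269e-05 m²; R₁ = ρL/(N·A_s) = (2.55×10^-8)(5.66)/(44×1.269e-05) = 2.584×10^-4 Ω
Section 2: A = 148 mm² = 1.480e-04 m²
R₂ = (2.55×10^-8)(2.77)/(1.480e-04) = 4.773×10^-4 Ω
R = R₁ + R₂ = 7.357×10^-4 Ω
V = IR = 11.9 × 7.357×10^-4 = 0.00875 V

0.00875 V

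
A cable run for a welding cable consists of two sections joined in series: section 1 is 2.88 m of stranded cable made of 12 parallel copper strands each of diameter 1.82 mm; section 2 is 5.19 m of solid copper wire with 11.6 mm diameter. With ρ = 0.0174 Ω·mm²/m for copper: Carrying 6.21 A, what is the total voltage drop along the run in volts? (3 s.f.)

0.0153 V

ρ = 0.0174 Ω·mm²/m = 1.74×10^-8 Ω·m
Section 1: A_strand = π(9.1000e-04)² = 2.602e-06 m²; R₁ = ρL/(N·A_s) = (1.74×10^-8)(2.88)/(12×2.602e-06) = 0.001605 Ω
Section 2: A = π(d/2)² = π(5.8000e-03 m)² = 1.057e-04 m²
R₂ = (1.74×10^-8)(5.19)/(1.057e-04) = 8.545×10^-4 Ω
R = R₁ + R₂ = 0.00246 Ω
V = IR = 6.21 × 0.00246 = 0.0153 V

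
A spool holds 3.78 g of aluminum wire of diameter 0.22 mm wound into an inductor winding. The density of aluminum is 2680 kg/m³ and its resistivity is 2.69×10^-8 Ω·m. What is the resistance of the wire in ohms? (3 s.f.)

26.3 Ω

A = π(d/2)² = π(1.1000e-04 m)² = 3.8013e-08 m²
L = m/(density·A) = 0.00378/(2680×3.8013e-08) = 37.1 m
R = ρL/A = (2.69×10^-8)(37.1)/(3.8013e-08) = 26.3 Ω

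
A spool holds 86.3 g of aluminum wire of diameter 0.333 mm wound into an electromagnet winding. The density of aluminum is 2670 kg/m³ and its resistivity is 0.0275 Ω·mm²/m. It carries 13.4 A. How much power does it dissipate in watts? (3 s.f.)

ρ = 0.0275 Ω·mm²/m = 2.75×10^-8 Ω·m
A = π(d/2)² = π(1.6650e-04 m)² = 8.7092e-08 m²
L = m/(density·A) = 0.0863/(2670×8.7092e-08) = 371.1 m
R = ρL/A = (2.75×10^-8)(371.1)/(8.7092e-08) = 117.2 Ω
P = I²R = (13.4)² × 117.2 = 21000 W

21000 W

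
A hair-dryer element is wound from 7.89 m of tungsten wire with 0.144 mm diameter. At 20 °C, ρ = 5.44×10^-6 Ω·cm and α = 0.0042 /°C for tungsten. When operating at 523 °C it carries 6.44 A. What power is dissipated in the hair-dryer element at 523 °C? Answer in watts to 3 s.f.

3400 W

ρ = 5.44×10^-6 Ω·cm = 5.44×10^-8 Ω·m
A = π(d/2)² = π(7.2000e-05 m)² = 1.629e-08 m²
R₍20₎ = ρL/A = (5.44×10^-8)(7.89)/(1.629e-08) = 26.35 Ω
R₍523₎ = R₍20₎(1 + αΔT) = 26.35 × (1 + 0.0042×503) = 82.03 Ω
P = I²R = (6.44)² × 82.03 = 3400 W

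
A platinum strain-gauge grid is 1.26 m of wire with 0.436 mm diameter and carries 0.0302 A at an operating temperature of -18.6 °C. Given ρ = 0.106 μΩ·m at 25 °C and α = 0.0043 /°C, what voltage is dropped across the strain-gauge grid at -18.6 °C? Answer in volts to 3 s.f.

0.0220 V

ρ = 0.106 μΩ·m = 1.06×10^-7 Ω·m
A = π(d/2)² = π(2.1800e-04 m)² = 1.493e-07 m²
R₍25₎ = ρL/A = (1.06×10^-7)(1.26)/(1.493e-07) = 0.8946 Ω
R₍-18.6₎ = R₍25₎(1 + αΔT) = 0.8946 × (1 + 0.0043×-43.6) = 0.7269 Ω
V = IR = 0.0302 × 0.7269 = 0.0220 V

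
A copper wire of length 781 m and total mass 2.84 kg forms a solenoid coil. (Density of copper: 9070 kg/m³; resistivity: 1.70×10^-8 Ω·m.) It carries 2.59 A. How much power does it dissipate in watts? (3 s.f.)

222 W

A = m/(density·L) = 2.84/(9070×781) = 4.0092e-07 m²
R = ρL/A = (1.70×10^-8)(781)/(4.0092e-07) = 33.12 Ω
P = I²R = (2.59)² × 33.12 = 222 W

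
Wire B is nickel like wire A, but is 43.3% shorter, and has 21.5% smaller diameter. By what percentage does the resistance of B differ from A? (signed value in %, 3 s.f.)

R ∝ L/d², so R_B/R_A = (1 − 43.3/100) × (1 − 21.5/100)⁻²
= 0.567 × 1.623 = 0.9201
(R_B − R_A)/R_A = 0.9201 − 1 = -7.99%

-7.99%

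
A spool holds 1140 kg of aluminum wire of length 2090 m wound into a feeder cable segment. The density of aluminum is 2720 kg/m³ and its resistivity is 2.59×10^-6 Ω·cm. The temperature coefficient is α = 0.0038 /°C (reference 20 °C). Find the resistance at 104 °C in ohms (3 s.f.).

0.356 Ω

ρ = 2.59×10^-6 Ω·cm = 2.59×10^-8 Ω·m
A = m/(density·L) = 1140/(2720×2090) = 2.0053e-04 m²
R = ρL/A = (2.59×10^-8)(2090)/(2.0053e-04) = 0.2699 Ω
R(104 °C) = 0.2699 × (1 + 0.0038×84) = 0.356 Ω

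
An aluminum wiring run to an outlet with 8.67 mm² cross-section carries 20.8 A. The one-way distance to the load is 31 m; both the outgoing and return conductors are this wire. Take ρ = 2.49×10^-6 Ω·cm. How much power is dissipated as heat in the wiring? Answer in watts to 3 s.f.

77.0 W

ρ = 2.49×10^-6 Ω·cm = 2.49×10^-8 Ω·m
A = 8.67 mm² = 8.670e-06 m²
Total conductor length (both ways) L = 2 × 31 = 62 m
R = ρL/A = (2.49×10^-8)(62)/(8.670e-06) = 0.1781 Ω
P = I²R = (20.8)² × 0.1781 = 77.0 W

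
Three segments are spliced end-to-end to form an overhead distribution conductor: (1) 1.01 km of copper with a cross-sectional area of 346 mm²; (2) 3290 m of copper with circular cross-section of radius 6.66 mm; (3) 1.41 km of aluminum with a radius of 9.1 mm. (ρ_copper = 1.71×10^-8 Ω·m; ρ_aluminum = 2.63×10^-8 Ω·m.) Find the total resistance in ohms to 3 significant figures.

0.596 Ω

Seg 1: A = 346 mm² = 3.460e-04 m²
R_1 = (1.71×10^-8)(1010)/(3.460e-04) = 0.04992 Ω
Seg 2: A = πr² = π(6.6600e-03 m)² = 1.393e-04 m²
R_2 = (1.71×10^-8)(3290)/(1.393e-04) = 0.4037 Ω
Seg 3: A = πr² = π(9.1000e-03 m)² = 2.602e-04 m²
R_3 = (2.63×10^-8)(1410)/(2.602e-04) = 0.1425 Ω
R_total = R_1 + R_2 + R_3 = 0.596 Ω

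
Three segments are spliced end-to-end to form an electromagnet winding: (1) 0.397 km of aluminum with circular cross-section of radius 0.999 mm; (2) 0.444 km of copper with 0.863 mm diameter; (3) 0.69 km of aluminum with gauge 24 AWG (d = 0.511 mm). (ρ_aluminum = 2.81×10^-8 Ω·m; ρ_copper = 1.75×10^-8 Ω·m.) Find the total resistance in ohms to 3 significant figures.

Seg 1: A = πr² = π(9.9900e-04 m)² = 3.135e-06 m²
R_1 = (2.81×10^-8)(397)/(3.135e-06) = 3.558 Ω
Seg 2: A = π(d/2)² = π(4.3150e-04 m)² = 5.849e-07 m²
R_2 = (1.75×10^-8)(444)/(5.849e-07) = 13.28 Ω
Seg 3: A = π(0.511/2 mm)² = π(2.5550e-04 m)² = 2.051e-07 m²
R_3 = (2.81×10^-8)(690)/(2.051e-07) = 94.54 Ω
R_total = R_1 + R_2 + R_3 = 111 Ω

111 Ω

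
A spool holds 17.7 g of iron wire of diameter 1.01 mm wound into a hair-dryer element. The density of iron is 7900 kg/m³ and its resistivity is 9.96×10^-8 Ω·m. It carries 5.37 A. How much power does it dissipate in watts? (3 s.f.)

10.0 W

A = π(d/2)² = π(5.0500e-04 m)² = 8.0118e-07 m²
L = m/(density·A) = 0.0177/(7900×8.0118e-07) = 2.796 m
R = ρL/A = (9.96×10^-8)(2.796)/(8.0118e-07) = 0.3476 Ω
P = I²R = (5.37)² × 0.3476 = 10.0 W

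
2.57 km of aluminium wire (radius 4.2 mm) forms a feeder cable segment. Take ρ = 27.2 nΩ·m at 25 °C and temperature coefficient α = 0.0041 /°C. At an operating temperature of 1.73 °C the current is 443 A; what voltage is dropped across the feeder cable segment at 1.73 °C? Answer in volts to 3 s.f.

ρ = 27.2 nΩ·m = 2.72×10^-8 Ω·m
A = πr² = π(4.2000e-03 m)² = 5.542e-05 m²
R₍25₎ = ρL/A = (2.72×10^-8)(2570)/(5.542e-05) = 1.261 Ω
R₍1.73₎ = R₍25₎(1 + αΔT) = 1.261 × (1 + 0.0041×-23.3) = 1.141 Ω
V = IR = 443 × 1.141 = 505 V

505 V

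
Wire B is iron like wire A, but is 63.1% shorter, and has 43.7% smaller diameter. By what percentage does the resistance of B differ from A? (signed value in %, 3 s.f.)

R ∝ L/d², so R_B/R_A = (1 − 63.1/100) × (1 − 43.7/100)⁻²
= 0.369 × 3.155 = 1.164
(R_B − R_A)/R_A = 1.164 − 1 = 16.4%

16.4%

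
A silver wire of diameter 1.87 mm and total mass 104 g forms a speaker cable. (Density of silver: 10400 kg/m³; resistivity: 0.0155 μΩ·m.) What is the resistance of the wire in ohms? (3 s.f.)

0.0205 Ω

ρ = 0.0155 μΩ·m = 1.55×10^-8 Ω·m
A = π(d/2)² = π(9.3500e-04 m)² = 2.7465e-06 m²
L = m/(density·A) = 0.104/(10400×2.7465e-06) = 3.641 m
R = ρL/A = (1.55×10^-8)(3.641)/(2.7465e-06) = 0.0205 Ω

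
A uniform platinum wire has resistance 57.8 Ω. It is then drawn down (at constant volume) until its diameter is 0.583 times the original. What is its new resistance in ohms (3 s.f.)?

Volume constant ⇒ L' = L/r² with r = 0.583. R' = ρL'/A' = ρ(L/r²)/(πr²d₀²/4) = R/r⁴.
R' = 8.656 × 57.8 = 500 Ω

500 Ω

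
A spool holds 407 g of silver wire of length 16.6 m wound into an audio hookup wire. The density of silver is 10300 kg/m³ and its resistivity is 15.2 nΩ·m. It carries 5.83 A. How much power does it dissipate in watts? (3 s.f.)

3.60 W

ρ = 15.2 nΩ·m = 1.52×10^-8 Ω·m
A = m/(density·L) = 0.407/(10300×16.6) = 2.3804e-06 m²
R = ρL/A = (1.52×10^-8)(16.6)/(2.3804e-06) = 0.106 Ω
P = I²R = (5.83)² × 0.106 = 3.60 W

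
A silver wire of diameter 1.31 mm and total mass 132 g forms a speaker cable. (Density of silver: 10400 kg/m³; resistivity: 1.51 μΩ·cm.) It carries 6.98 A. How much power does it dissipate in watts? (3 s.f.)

5.14 W

ρ = 1.51 μΩ·cm = 1.51×10^-8 Ω·m
A = π(d/2)² = π(6.5500e-04 m)² = 1.3478e-06 m²
L = m/(density·A) = 0.132/(10400×1.3478e-06) = 9.417 m
R = ρL/A = (1.51×10^-8)(9.417)/(1.3478e-06) = 0.1055 Ω
P = I²R = (6.98)² × 0.1055 = 5.14 W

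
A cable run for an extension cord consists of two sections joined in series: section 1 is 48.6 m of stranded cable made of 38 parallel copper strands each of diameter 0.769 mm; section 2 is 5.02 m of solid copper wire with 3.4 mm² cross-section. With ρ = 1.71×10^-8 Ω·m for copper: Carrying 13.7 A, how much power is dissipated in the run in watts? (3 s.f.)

Section 1: A_strand = π(3.8450e-04)² = 4.645e-07 m²; R₁ = ρL/(N·A_s) = (1.71×10^-8)(48.6)/(38×4.645e-07) = 0.04709 Ω
Section 2: A = 3.4 mm² = 3.400e-06 m²
R₂ = (1.71×10^-8)(5.02)/(3.400e-06) = 0.02525 Ω
R = R₁ + R₂ = 0.07234 Ω
P = I²R = (13.7)² × 0.07234 = 13.6 W

13.6 W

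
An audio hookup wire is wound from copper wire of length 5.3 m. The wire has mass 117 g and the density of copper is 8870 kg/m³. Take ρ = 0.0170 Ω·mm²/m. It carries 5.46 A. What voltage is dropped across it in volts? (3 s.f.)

0.198 V

ρ = 0.0170 Ω·mm²/m = 1.70×10^-8 Ω·m
A = m/(density·L) = 0.117/(8870×5.3) = 2.4888e-06 m²
R = ρL/A = (1.70×10^-8)(5.3)/(2.4888e-06) = 0.0362 Ω
V = IR = 5.46 × 0.0362 = 0.198 V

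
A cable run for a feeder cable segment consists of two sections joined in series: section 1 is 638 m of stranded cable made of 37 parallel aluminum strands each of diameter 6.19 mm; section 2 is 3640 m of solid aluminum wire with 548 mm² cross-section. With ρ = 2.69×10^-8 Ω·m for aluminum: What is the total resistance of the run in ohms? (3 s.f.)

0.194 Ω

Section 1: A_strand = π(3.0950e-03)² = 3.009e-05 m²; R₁ = ρL/(N·A_s) = (2.69×10^-8)(638)/(37×3.009e-05) = 0.01541 Ω
Section 2: A = 548 mm² = 5.480e-04 m²
R₂ = (2.69×10^-8)(3640)/(5.480e-04) = 0.1787 Ω
R = R₁ + R₂ = 0.194 Ω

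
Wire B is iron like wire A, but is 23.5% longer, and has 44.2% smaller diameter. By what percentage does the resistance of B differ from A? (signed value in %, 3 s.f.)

297%

R ∝ L/d², so R_B/R_A = (1 + 23.5/100) × (1 − 44.2/100)⁻²
= 1.235 × 3.212 = 3.966
(R_B − R_A)/R_A = 3.966 − 1 = 297%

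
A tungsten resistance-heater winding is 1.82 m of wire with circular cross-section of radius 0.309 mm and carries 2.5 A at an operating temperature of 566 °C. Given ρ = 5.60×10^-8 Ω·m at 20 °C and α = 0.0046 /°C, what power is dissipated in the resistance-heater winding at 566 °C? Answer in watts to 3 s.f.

A = πr² = π(3.0900e-04 m)² = 3.000e-07 m²
R₍20₎ = ρL/A = (5.60×10^-8)(1.82)/(3.000e-07) = 0.3398 Ω
R₍566₎ = R₍20₎(1 + αΔT) = 0.3398 × (1 + 0.0046×546) = 1.193 Ω
P = I²R = (2.5)² × 1.193 = 7.46 W

7.46 W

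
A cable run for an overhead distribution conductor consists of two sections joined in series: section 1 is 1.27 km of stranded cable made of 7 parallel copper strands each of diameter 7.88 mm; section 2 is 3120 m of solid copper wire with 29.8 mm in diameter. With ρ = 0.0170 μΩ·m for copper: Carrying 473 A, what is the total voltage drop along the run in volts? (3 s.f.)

65.9 V

ρ = 0.0170 μΩ·m = 1.70×10^-8 Ω·m
Section 1: A_strand = π(3.9400e-03)² = 4.877e-05 m²; R₁ = ρL/(N·A_s) = (1.70×10^-8)(1270)/(7×4.877e-05) = 0.06324 Ω
Section 2: A = π(d/2)² = π(1.4900e-02 m)² = 6.975e-04 m²
R₂ = (1.70×10^-8)(3120)/(6.975e-04) = 0.07605 Ω
R = R₁ + R₂ = 0.1393 Ω
V = IR = 473 × 0.1393 = 65.9 V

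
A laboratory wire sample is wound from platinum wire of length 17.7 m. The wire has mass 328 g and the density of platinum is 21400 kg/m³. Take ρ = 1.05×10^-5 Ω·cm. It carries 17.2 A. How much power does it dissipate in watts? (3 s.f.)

ρ = 1.05×10^-5 Ω·cm = 1.05×10^-7 Ω·m
A = m/(density·L) = 0.328/(21400×17.7) = 8.6594e-07 m²
R = ρL/A = (1.05×10^-7)(17.7)/(8.6594e-07) = 2.146 Ω
P = I²R = (17.2)² × 2.146 = 635 W

635 W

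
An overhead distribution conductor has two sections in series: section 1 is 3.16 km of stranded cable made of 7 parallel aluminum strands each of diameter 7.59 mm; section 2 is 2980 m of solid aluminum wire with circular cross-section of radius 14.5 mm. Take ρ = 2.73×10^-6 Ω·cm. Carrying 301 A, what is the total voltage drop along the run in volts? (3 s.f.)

ρ = 2.73×10^-6 Ω·cm = 2.73×10^-8 Ω·m
Section 1: A_strand = π(3.7950e-03)² = 4.525e-05 m²; R₁ = ρL/(N·A_s) = (2.73×10^-8)(3160)/(7×4.525e-05) = 0.2724 Ω
Section 2: A = πr² = π(1.4500e-02 m)² = 6.605e-04 m²
R₂ = (2.73×10^-8)(2980)/(6.605e-04) = 0.1232 Ω
R = R₁ + R₂ = 0.3955 Ω
V = IR = 301 × 0.3955 = 119 V

119 V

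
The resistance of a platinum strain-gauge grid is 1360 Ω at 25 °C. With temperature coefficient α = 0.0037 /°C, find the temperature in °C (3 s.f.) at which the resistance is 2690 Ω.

R = R₀(1 + α(T − T₀)) ⇒ T = T₀ + (R/R₀ − 1)/α
T = 25 + (2690/1360 − 1)/0.0037 = 25 + (0.9779)/0.0037 = 289 °C

289 °C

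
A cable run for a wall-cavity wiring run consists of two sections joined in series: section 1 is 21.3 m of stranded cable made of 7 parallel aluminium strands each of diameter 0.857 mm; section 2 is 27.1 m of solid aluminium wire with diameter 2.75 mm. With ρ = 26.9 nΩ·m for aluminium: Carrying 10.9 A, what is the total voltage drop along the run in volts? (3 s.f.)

2.88 V

ρ = 26.9 nΩ·m = 2.69×10^-8 Ω·m
Section 1: A_strand = π(4.2850e-04)² = 5.768e-07 m²; R₁ = ρL/(N·A_s) = (2.69×10^-8)(21.3)/(7×5.768e-07) = 0.1419 Ω
Section 2: A = π(d/2)² = π(1.3750e-03 m)² = 5.940e-06 m²
R₂ = (2.69×10^-8)(27.1)/(5.940e-06) = 0.1227 Ω
R = R₁ + R₂ = 0.2646 Ω
V = IR = 10.9 × 0.2646 = 2.88 V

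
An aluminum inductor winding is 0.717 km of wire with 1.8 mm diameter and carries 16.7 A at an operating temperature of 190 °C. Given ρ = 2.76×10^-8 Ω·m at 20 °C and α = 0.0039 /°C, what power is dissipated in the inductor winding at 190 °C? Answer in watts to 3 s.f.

A = π(d/2)² = π(9.0000e-04 m)² = 2.545e-06 m²
R₍20₎ = ρL/A = (2.76×10^-8)(717)/(2.545e-06) = 7.777 Ω
R₍190₎ = R₍20₎(1 + αΔT) = 7.777 × (1 + 0.0039×170) = 12.93 Ω
P = I²R = (16.7)² × 12.93 = 3610 W

3610 W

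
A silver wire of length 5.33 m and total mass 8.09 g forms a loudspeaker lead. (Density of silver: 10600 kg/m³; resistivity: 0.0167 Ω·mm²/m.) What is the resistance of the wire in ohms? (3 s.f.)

0.622 Ω

ρ = 0.0167 Ω·mm²/m = 1.67×10^-8 Ω·m
A = m/(density·L) = 0.00809/(10600×5.33) = 1.4319e-07 m²
R = ρL/A = (1.67×10^-8)(5.33)/(1.4319e-07) = 0.622 Ω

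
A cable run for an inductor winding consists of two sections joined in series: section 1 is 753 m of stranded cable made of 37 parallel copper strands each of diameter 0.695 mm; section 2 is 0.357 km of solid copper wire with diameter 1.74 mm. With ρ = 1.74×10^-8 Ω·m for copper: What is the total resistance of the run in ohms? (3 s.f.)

Section 1: A_strand = π(3.4750e-04)² = 3.794e-07 m²; R₁ = ρL/(N·A_s) = (1.74×10^-8)(753)/(37×3.794e-07) = 0.9334 Ω
Section 2: A = π(d/2)² = π(8.7000e-04 m)² = 2.378e-06 m²
R₂ = (1.74×10^-8)(357)/(2.378e-06) = 2.612 Ω
R = R₁ + R₂ = 3.55 Ω

3.55 Ω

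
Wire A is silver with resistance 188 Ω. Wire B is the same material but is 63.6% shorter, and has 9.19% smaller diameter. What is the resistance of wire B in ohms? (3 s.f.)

83.0 Ω

R ∝ L/d², so R_B/R_A = (1 − 63.6/100) × (1 − 9.19/100)⁻²
= 0.364 × 1.213 = 0.4414
R_B = 0.4414 × 188 = 83.0 Ω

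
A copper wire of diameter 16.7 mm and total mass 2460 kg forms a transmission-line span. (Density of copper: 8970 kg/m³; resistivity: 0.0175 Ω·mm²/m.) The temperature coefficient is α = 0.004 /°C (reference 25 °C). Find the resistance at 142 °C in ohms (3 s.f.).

ρ = 0.0175 Ω·mm²/m = 1.75×10^-8 Ω·m
A = π(d/2)² = π(8.3500e-03 m)² = 2.1904e-04 m²
L = m/(density·A) = 2460/(8970×2.1904e-04) = 1252 m
R = ρL/A = (1.75×10^-8)(1252)/(2.1904e-04) = 0.1 Ω
R(142 °C) = 0.1 × (1 + 0.004×117) = 0.147 Ω

0.147 Ω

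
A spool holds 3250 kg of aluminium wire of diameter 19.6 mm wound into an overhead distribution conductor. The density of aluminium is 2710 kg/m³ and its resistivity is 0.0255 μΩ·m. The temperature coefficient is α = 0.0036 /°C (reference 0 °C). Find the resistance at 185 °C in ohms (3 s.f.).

0.560 Ω

ρ = 0.0255 μΩ·m = 2.55×10^-8 Ω·m
A = π(d/2)² = π(9.8000e-03 m)² = 3.0172e-04 m²
L = m/(density·A) = 3250/(2710×3.0172e-04) = 3975 m
R = ρL/A = (2.55×10^-8)(3975)/(3.0172e-04) = 0.3359 Ω
R(185 °C) = 0.3359 × (1 + 0.0036×185) = 0.560 Ω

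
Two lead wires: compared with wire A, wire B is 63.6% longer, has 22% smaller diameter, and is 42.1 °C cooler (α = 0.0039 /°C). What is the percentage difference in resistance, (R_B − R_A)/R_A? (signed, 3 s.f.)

R ∝ ρL/d² with ρ ∝ (1+αΔT), so R_B/R_A = (1 + 63.6/100) × (1 − 22/100)⁻² × (1 − 0.0039×42.1)
= 1.636 × 1.644 × 0.8358 = 2.248
(R_B − R_A)/R_A = 2.248 − 1 = 125%

125%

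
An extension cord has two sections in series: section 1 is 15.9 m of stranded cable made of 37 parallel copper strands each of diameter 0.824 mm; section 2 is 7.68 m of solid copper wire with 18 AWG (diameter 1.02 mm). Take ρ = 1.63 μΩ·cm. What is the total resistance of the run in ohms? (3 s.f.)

0.166 Ω

ρ = 1.63 μΩ·cm = 1.63×10^-8 Ω·m
Section 1: A_strand = π(4.1200e-04)² = 5.333e-07 m²; R₁ = ρL/(N·A_s) = (1.63×10^-8)(15.9)/(37×5.333e-07) = 0.01314 Ω
Section 2: A = π(1.02/2 mm)² = π(5.1000e-04 m)² = 8.171e-07 m²
R₂ = (1.63×10^-8)(7.68)/(8.171e-07) = 0.1532 Ω
R = R₁ + R₂ = 0.166 Ω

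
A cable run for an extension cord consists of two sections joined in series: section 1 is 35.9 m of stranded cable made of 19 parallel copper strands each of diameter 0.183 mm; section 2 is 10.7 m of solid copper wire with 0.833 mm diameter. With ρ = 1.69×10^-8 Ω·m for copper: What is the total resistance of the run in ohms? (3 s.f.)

1.55 Ω

Section 1: A_strand = π(9.1500e-05)² = 2.630e-08 m²; R₁ = ρL/(N·A_s) = (1.69×10^-8)(35.9)/(19×2.630e-08) = 1.214 Ω
Section 2: A = π(d/2)² = π(4.1650e-04 m)² = 5.450e-07 m²
R₂ = (1.69×10^-8)(10.7)/(5.450e-07) = 0.3318 Ω
R = R₁ + R₂ = 1.55 Ω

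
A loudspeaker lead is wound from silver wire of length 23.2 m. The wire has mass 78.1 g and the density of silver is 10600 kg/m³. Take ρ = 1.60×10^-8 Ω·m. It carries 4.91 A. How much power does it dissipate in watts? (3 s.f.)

28.2 W

A = m/(density·L) = 0.0781/(10600×23.2) = 3.1758e-07 m²
R = ρL/A = (1.60×10^-8)(23.2)/(3.1758e-07) = 1.169 Ω
P = I²R = (4.91)² × 1.169 = 28.2 W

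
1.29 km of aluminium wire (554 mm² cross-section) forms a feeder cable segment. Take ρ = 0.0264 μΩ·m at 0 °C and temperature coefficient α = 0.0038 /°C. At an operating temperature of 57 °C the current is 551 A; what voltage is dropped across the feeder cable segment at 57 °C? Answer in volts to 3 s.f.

41.2 V

ρ = 0.0264 μΩ·m = 2.64×10^-8 Ω·m
A = 554 mm² = 5.540e-04 m²
R₍0₎ = ρL/A = (2.64×10^-8)(1290)/(5.540e-04) = 0.06147 Ω
R₍57₎ = R₍0₎(1 + αΔT) = 0.06147 × (1 + 0.0038×57) = 0.07479 Ω
V = IR = 551 × 0.07479 = 41.2 V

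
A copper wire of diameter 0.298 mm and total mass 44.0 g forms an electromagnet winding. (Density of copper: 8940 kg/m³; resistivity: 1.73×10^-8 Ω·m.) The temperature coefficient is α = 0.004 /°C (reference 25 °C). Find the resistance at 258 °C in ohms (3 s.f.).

A = π(d/2)² = π(1.4900e-04 m)² = 6.9746e-08 m²
L = m/(density·A) = 0.044/(8940×6.9746e-08) = 70.57 m
R = ρL/A = (1.73×10^-8)(70.57)/(6.9746e-08) = 17.5 Ω
R(258 °C) = 17.5 × (1 + 0.004×233) = 33.8 Ω

33.8 Ω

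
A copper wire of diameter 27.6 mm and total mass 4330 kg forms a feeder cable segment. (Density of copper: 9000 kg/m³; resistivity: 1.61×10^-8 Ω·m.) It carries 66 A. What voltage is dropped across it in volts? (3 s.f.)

1.43 V

A = π(d/2)² = π(1.3800e-02 m)² = 5.9828e-04 m²
L = m/(density·A) = 4330/(9000×5.9828e-04) = 804.2 m
R = ρL/A = (1.61×10^-8)(804.2)/(5.9828e-04) = 0.02164 Ω
V = IR = 66 × 0.02164 = 1.43 V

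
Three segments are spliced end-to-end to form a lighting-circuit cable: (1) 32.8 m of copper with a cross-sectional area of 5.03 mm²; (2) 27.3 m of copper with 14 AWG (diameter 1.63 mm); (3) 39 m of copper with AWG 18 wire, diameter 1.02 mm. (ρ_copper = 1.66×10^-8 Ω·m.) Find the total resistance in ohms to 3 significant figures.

Seg 1: A = 5.03 mm² = 5.030e-06 m²
R_1 = (1.66×10^-8)(32.8)/(5.030e-06) = 0.1082 Ω
Seg 2: A = π(1.63/2 mm)² = π(8.1500e-04 m)² = 2.087e-06 m²
R_2 = (1.66×10^-8)(27.3)/(2.087e-06) = 0.2172 Ω
Seg 3: A = π(1.02/2 mm)² = π(5.1000e-04 m)² = 8.171e-07 m²
R_3 = (1.66×10^-8)(39)/(8.171e-07) = 0.7923 Ω
R_total = R_1 + R_2 + R_3 = 1.12 Ω

1.12 Ω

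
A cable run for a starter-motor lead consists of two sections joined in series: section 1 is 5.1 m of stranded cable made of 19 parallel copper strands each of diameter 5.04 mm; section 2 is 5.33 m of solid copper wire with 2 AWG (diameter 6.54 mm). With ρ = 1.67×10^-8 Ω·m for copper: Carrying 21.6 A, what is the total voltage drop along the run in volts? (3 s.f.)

Section 1: A_strand = π(2.5200e-03)² = 1.995e-05 m²; R₁ = ρL/(N·A_s) = (1.67×10^-8)(5.1)/(19×1.995e-05) = 2.247×10^-4 Ω
Section 2: A = π(6.54/2 mm)² = π(3.2700e-03 m)² = 3.359e-05 m²
R₂ = (1.67×10^-8)(5.33)/(3.359e-05) = 0.00265 Ω
R = R₁ + R₂ = 0.002874 Ω
V = IR = 21.6 × 0.002874 = 0.0621 V

0.0621 V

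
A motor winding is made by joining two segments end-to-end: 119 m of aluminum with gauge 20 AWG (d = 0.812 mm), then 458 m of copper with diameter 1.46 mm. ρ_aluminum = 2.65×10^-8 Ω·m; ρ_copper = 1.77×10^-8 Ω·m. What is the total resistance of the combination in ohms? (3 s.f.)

10.9 Ω

Segment 1: A = π(0.812/2 mm)² = π(4.0600e-04 m)² = 5.178e-07 m²
R₁ = ρL/A = (2.65×10^-8)(119)/(5.178e-07) = 6.09 Ω
Segment 2: A = π(d/2)² = π(7.3000e-04 m)² = 1.674e-06 m²
R₂ = (1.77×10^-8)(458)/(1.674e-06) = 4.842 Ω
R = R₁ + R₂ = 10.9 Ω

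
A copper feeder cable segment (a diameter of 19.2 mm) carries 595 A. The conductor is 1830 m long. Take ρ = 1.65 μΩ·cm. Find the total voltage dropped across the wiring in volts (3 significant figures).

ρ = 1.65 μΩ·cm = 1.65×10^-8 Ω·m
A = π(d/2)² = π(9.6000e-03 m)² = 2.895e-04 m²
R = ρL/A = (1.65×10^-8)(1830)/(2.895e-04) = 0.1043 Ω
V = IR = 595 × 0.1043 = 62.1 V

62.1 V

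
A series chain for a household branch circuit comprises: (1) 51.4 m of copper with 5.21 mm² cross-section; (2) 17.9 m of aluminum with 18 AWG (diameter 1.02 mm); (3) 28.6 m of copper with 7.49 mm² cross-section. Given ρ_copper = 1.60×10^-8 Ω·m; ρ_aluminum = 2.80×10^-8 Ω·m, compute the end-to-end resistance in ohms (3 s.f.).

0.832 Ω

Seg 1: A = 5.21 mm² = 5.210e-06 m²
R_1 = (1.60×10^-8)(51.4)/(5.210e-06) = 0.1579 Ω
Seg 2: A = π(1.02/2 mm)² = π(5.1000e-04 m)² = 8.171e-07 m²
R_2 = (2.80×10^-8)(17.9)/(8.171e-07) = 0.6134 Ω
Seg 3: A = 7.49 mm² = 7.490e-06 m²
R_3 = (1.60×10^-8)(28.6)/(7.490e-06) = 0.06109 Ω
R_total = R_1 + R_2 + R_3 = 0.832 Ω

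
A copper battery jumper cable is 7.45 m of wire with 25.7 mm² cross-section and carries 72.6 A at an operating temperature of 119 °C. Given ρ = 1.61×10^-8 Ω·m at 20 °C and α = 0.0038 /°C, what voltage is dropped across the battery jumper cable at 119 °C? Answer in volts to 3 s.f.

A = 25.7 mm² = 2.570e-05 m²
R₍20₎ = ρL/A = (1.61×10^-8)(7.45)/(2.570e-05) = 0.004667 Ω
R₍119₎ = R₍20₎(1 + αΔT) = 0.004667 × (1 + 0.0038×99) = 0.006423 Ω
V = IR = 72.6 × 0.006423 = 0.466 V

0.466 V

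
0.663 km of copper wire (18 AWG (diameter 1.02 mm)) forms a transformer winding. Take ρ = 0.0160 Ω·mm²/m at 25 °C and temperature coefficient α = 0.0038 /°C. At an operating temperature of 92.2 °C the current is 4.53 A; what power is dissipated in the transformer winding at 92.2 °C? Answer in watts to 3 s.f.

334 W

ρ = 0.0160 Ω·mm²/m = 1.60×10^-8 Ω·m
A = π(1.02/2 mm)² = π(5.1000e-04 m)² = 8.171e-07 m²
R₍25₎ = ρL/A = (1.60×10^-8)(663)/(8.171e-07) = 12.98 Ω
R₍92.2₎ = R₍25₎(1 + αΔT) = 12.98 × (1 + 0.0038×67.2) = 16.3 Ω
P = I²R = (4.53)² × 16.3 = 334 W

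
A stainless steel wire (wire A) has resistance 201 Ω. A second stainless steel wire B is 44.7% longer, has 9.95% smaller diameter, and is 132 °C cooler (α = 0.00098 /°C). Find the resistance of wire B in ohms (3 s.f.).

R ∝ ρL/d² with ρ ∝ (1+αΔT), so R_B/R_A = (1 + 44.7/100) × (1 − 9.95/100)⁻² × (1 − 0.00098×132)
= 1.447 × 1.233 × 0.8706 = 1.554
R_B = 1.554 × 201 = 312 Ω

312 Ω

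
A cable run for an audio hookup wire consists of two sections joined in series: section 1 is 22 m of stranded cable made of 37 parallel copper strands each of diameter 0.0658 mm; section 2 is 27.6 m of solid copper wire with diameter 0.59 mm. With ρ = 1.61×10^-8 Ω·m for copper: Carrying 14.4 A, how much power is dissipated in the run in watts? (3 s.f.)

921 W

Section 1: A_strand = π(3.2900e-05)² = 3.400e-09 m²; R₁ = ρL/(N·A_s) = (1.61×10^-8)(22)/(37×3.400e-09) = 2.815 Ω
Section 2: A = π(d/2)² = π(2.9500e-04 m)² = 2.734e-07 m²
R₂ = (1.61×10^-8)(27.6)/(2.734e-07) = 1.625 Ω
R = R₁ + R₂ = 4.441 Ω
P = I²R = (14.4)² × 4.441 = 921 W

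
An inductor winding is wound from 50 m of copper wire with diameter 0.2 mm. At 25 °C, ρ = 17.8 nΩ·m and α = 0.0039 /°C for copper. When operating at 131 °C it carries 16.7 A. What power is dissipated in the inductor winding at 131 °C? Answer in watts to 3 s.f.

ρ = 17.8 nΩ·m = 1.78×10^-8 Ω·m
A = π(d/2)² = π(1.0000e-04 m)² = 3.142e-08 m²
R₍25₎ = ρL/A = (1.78×10^-8)(50)/(3.142e-08) = 28.33 Ω
R₍131₎ = R₍25₎(1 + αΔT) = 28.33 × (1 + 0.0039×106) = 40.04 Ω
P = I²R = (16.7)² × 40.04 = 11200 W

11200 W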